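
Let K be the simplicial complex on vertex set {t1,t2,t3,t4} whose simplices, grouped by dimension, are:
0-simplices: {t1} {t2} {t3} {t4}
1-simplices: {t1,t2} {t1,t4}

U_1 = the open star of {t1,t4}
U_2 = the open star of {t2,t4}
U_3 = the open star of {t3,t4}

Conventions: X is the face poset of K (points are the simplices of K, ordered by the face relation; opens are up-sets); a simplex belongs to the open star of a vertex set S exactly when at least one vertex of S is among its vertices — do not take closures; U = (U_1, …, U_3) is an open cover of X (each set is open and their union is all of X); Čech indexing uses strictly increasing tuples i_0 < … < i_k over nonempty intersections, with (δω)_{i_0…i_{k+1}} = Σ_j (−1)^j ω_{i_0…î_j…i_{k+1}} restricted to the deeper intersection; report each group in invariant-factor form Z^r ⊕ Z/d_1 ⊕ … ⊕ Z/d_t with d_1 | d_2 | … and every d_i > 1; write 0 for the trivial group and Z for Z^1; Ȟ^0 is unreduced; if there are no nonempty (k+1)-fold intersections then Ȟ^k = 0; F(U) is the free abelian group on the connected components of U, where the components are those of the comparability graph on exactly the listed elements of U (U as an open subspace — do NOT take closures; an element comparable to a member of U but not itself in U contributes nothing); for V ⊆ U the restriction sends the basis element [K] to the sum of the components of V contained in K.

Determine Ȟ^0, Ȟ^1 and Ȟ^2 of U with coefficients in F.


Ȟ^0 = Z^2,  Ȟ^1 = 0,  Ȟ^2 = 0

nonempty intersections:
  U1={{t1},{t4},{t1,t2},{t1,t4}} U2={{t2},{t4},{t1,t2},{t1,t4}} U3={{t3},{t4},{t1,t4}}
  U12={{t4},{t1,t2},{t1,t4}} U13={{t4},{t1,t4}} U23={{t4},{t1,t4}}
  U123={{t4},{t1,t4}}
components per intersection:
  U1: {{t1},{t4},{t1,t2},{t1,t4}}
  U2: {{t2},{t1,t2}} {{t4},{t1,t4}}
  U3: {{t3}} {{t4},{t1,t4}}
  U12: {{t4},{t1,t4}} {{t1,t2}}
  U13: {{t4},{t1,t4}}
  U23: {{t4},{t1,t4}}
  U123: {{t4},{t1,t4}}
C dims 5,4,1; δ0: rk 3, SNF 1^3; δ1: rk 1, SNF 1^1
Ȟ^0: (5−3)−0=2 ⇒ Z^2
Ȟ^1: (4−1)−3=0 ⇒ 0
Ȟ^2: (1−0)−1=0 ⇒ 0


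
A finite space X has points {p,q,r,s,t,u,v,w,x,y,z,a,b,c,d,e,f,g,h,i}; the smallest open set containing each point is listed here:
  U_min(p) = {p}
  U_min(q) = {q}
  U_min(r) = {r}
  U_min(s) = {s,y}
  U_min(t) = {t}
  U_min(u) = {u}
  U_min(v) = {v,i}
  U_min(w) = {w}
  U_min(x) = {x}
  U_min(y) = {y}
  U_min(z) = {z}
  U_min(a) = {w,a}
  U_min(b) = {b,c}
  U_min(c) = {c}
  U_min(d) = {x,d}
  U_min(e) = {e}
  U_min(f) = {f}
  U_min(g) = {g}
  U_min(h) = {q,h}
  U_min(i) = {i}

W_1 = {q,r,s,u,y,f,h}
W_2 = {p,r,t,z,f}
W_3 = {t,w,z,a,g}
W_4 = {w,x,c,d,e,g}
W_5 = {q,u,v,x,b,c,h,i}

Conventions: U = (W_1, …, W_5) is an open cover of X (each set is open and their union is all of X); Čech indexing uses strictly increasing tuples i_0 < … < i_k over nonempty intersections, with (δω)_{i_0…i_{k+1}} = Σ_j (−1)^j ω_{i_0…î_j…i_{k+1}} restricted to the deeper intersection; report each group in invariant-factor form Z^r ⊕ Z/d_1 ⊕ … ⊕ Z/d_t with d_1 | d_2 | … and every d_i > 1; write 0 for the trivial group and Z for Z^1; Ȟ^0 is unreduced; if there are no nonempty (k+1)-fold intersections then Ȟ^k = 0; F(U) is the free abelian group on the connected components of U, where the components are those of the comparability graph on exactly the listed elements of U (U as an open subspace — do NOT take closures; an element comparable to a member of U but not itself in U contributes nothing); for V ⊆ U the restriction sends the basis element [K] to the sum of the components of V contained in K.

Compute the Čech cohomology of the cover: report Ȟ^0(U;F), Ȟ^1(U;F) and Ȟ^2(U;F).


cover nerve:
  W12={r,f} W15={q,u,h} W23={t,z} W34={w,g} W45={x,c}
components per intersection:
  W1: {q,h} {r} {s,y} {u} {f}
  W2: {p} {r} {t} {z} {f}
  W3: {t} {w,a} {z} {g}
  W4: {w} {x,d} {c} {e} {g}
  W5: {q,h} {u} {v,i} {x} {b,c}
  W12: {r} {f}
  W15: {q,h} {u}
  W23: {t} {z}
  W34: {w} {g}
  W45: {x} {c}
C dims 24,10; δ0: rk 10, SNF 1^10
Ȟ^0: (24−10)−0=14 ⇒ Z^14
Ȟ^1: (10−0)−10=0 ⇒ 0
Ȟ^2: (0−0)−0=0 ⇒ 0

Ȟ^0(U;F) ≅ Z^14; Ȟ^1(U;F) ≅ 0; Ȟ^2(U;F) ≅ 0


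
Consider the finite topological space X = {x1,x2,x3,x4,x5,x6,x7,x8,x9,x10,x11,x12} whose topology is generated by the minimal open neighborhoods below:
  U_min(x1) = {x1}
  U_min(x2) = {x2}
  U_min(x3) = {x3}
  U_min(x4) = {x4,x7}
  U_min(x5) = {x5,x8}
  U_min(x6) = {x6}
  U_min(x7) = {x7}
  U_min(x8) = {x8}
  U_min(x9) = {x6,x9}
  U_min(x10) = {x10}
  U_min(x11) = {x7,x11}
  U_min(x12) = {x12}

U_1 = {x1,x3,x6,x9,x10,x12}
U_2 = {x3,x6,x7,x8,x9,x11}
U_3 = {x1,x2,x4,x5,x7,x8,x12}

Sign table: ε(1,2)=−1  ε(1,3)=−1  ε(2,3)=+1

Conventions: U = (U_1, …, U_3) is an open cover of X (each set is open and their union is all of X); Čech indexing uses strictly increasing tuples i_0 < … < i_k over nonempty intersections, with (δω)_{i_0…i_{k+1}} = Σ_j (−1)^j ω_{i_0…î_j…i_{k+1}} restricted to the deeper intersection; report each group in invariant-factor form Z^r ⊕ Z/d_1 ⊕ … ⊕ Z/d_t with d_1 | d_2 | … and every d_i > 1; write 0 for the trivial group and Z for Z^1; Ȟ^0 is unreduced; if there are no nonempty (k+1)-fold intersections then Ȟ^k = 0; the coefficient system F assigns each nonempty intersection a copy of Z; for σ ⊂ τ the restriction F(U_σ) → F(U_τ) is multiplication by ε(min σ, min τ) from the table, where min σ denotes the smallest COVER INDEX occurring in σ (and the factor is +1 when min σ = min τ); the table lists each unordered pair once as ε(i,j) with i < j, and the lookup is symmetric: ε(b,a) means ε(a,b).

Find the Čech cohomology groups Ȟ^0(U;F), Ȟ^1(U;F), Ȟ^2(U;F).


Ȟ^0 = Z,  Ȟ^1 = Z,  Ȟ^2 = 0

nonempty intersections:
  U12={x3,x6,x9} U13={x1,x12} U23={x7,x8}
C dims 3,3; δ0: rk 2, SNF 1^2
Ȟ^0: (3−2)−0=1 ⇒ Z
Ȟ^1: (3−0)−2=1 ⇒ Z
Ȟ^2: (0−0)−0=0 ⇒ 0


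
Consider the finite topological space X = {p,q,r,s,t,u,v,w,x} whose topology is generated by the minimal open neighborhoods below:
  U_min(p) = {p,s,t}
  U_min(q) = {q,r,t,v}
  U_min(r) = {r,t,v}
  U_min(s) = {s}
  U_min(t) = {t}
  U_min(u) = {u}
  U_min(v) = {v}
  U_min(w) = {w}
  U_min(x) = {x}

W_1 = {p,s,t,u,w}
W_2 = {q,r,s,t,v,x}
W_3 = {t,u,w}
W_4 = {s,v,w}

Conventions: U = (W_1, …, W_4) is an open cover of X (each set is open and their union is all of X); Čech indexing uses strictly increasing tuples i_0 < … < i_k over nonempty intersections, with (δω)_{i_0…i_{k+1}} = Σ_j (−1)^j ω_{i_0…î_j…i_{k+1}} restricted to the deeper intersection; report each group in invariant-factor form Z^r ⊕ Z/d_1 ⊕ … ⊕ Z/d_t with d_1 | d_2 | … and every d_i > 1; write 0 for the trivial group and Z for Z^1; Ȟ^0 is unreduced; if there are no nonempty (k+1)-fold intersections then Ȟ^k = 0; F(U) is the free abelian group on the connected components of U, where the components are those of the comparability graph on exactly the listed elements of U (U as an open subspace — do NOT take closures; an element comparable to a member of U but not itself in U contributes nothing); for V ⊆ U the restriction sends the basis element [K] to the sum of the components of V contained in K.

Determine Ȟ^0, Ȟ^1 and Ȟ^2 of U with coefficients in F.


Ȟ^0 = Z^4, Ȟ^1 = 0, Ȟ^2 = 0

nonempty overlaps:
  W12={s,t} W13={t,u,w} W14={s,w} W23={t} W24={s,v} W34={w}
  W123={t} W124={s} W134={w}
components per intersection:
  W1: {p,s,t} {u} {w}
  W2: {q,r,t,v} {s} {x}
  W3: {t} {u} {w}
  W4: {s} {v} {w}
  W12: {s} {t}
  W13: {t} {u} {w}
  W14: {s} {w}
  W23: {t}
  W24: {s} {v}
  W34: {w}
  W123: {t}
  W124: {s}
  W134: {w}
C dims 12,11,3; δ0: rk 8, SNF 1^8; δ1: rk 3, SNF 1^3
degree 0: 12−8−0 = 4 → Ȟ^0 ≅ Z^4
degree 1: 11−3−8 = 0 → Ȟ^1 ≅ 0
degree 2: 3−0−3 = 0 → Ȟ^2 ≅ 0


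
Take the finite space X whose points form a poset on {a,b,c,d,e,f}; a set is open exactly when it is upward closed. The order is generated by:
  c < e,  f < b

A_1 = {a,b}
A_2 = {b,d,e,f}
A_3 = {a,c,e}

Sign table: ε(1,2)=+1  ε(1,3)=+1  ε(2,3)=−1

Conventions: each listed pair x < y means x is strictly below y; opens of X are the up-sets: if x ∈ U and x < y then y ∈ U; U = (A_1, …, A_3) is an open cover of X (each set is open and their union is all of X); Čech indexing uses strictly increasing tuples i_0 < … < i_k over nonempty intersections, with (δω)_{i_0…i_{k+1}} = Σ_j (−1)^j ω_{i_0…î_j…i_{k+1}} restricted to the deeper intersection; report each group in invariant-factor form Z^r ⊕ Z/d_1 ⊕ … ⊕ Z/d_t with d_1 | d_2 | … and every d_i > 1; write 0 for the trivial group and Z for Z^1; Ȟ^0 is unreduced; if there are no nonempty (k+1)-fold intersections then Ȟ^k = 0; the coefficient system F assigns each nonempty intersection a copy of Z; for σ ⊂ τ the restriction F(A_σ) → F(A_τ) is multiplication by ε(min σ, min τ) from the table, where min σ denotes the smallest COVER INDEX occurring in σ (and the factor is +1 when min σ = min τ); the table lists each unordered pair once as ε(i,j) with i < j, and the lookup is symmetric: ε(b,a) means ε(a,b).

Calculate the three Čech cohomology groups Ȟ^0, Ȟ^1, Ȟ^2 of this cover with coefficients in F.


nonempty overlaps:
  A12={b} A13={a} A23={e}
C dims 3,3; δ0: rk 3, SNF 1^2·2
degree 0: 3−3−0 = 0 → Ȟ^0 ≅ 0
degree 1: 3−0−3 = 0 plus torsion [2] → Ȟ^1 ≅ Z/2
degree 2: 0−0−0 = 0 → Ȟ^2 ≅ 0

Ȟ^0 = 0, Ȟ^1 = Z/2, Ȟ^2 = 0


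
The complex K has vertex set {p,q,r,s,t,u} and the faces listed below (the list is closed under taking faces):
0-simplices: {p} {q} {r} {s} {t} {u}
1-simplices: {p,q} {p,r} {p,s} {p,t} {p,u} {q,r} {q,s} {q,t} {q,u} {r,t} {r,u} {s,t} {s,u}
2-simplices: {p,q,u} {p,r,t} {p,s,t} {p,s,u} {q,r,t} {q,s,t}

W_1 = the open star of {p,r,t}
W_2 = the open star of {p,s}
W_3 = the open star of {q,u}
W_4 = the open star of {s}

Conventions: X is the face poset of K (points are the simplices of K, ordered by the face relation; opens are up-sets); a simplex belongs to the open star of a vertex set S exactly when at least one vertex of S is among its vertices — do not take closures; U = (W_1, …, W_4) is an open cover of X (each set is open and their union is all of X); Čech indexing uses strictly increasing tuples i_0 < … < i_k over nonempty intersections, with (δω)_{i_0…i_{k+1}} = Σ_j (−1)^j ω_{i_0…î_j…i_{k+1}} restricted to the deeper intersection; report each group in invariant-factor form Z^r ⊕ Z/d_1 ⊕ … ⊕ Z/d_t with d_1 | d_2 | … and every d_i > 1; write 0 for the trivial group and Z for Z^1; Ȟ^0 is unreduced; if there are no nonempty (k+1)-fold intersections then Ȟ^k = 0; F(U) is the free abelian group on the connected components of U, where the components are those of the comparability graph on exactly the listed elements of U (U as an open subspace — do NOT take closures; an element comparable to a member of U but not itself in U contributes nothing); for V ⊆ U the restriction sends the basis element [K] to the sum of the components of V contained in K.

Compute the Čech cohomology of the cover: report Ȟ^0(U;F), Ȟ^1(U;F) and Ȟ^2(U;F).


cover nerve:
  W1={{p},{r},{t},{p,q},{p,r},{p,s},{p,t},{p,u},{q,r},{q,t},{r,t},{r,u},{s,t},{p,q,u},{p,r,t},{p,s,t},{p,s,u},{q,r,t},{q,s,t}} W2={{p},{s},{p,q},{p,r},{p,s},{p,t},{p,u},{q,s},{s,t},{s,u},{p,q,u},{p,r,t},{p,s,t},{p,s,u},{q,s,t}} W3={{q},{u},{p,q},{p,u},{q,r},{q,s},{q,t},{q,u},{r,u},{s,u},{p,q,u},{p,s,u},{q,r,t},{q,s,t}} W4={{s},{p,s},{q,s},{s,t},{s,u},{p,s,t},{p,s,u},{q,s,t}}
  W12={{p},{p,q},{p,r},{p,s},{p,t},{p,u},{s,t},{p,q,u},{p,r,t},{p,s,t},{p,s,u},{q,s,t}} W13={{p,q},{p,u},{q,r},{q,t},{r,u},{p,q,u},{p,s,u},{q,r,t},{q,s,t}} W14={{p,s},{s,t},{p,s,t},{p,s,u},{q,s,t}} W23={{p,q},{p,u},{q,s},{s,u},{p,q,u},{p,s,u},{q,s,t}} W24={{s},{p,s},{q,s},{s,t},{s,u},{p,s,t},{p,s,u},{q,s,t}} W34={{q,s},{s,u},{p,s,u},{q,s,t}}
  W123={{p,q},{p,u},{p,q,u},{p,s,u},{q,s,t}} W124={{p,s},{s,t},{p,s,t},{p,s,u},{q,s,t}} W134={{p,s,u},{q,s,t}} W234={{q,s},{s,u},{p,s,u},{q,s,t}}
  W1234={{p,s,u},{q,s,t}}
components per intersection:
  W1: {{p},{r},{t},{p,q},{p,r},{p,s},{p,t},{p,u},{q,r},{q,t},{r,t},{r,u},{s,t},{p,q,u},{p,r,t},{p,s,t},{p,s,u},{q,r,t},{q,s,t}}
  W2: {{p},{s},{p,q},{p,r},{p,s},{p,t},{p,u},{q,s},{s,t},{s,u},{p,q,u},{p,r,t},{p,s,t},{p,s,u},{q,s,t}}
  W3: {{q},{u},{p,q},{p,u},{q,r},{q,s},{q,t},{q,u},{r,u},{s,u},{p,q,u},{p,s,u},{q,r,t},{q,s,t}}
  W4: {{s},{p,s},{q,s},{s,t},{s,u},{p,s,t},{p,s,u},{q,s,t}}
  W12: {{p},{p,q},{p,r},{p,s},{p,t},{p,u},{s,t},{p,q,u},{p,r,t},{p,s,t},{p,s,u},{q,s,t}}
  W13: {{p,q},{p,u},{p,q,u},{p,s,u}} {{q,r},{q,t},{q,r,t},{q,s,t}} {{r,u}}
  W14: {{p,s},{s,t},{p,s,t},{p,s,u},{q,s,t}}
  W23: {{p,q},{p,u},{s,u},{p,q,u},{p,s,u}} {{q,s},{q,s,t}}
  W24: {{s},{p,s},{q,s},{s,t},{s,u},{p,s,t},{p,s,u},{q,s,t}}
  W34: {{q,s},{q,s,t}} {{s,u},{p,s,u}}
  W123: {{p,q},{p,u},{p,q,u},{p,s,u}} {{q,s,t}}
  W124: {{p,s},{s,t},{p,s,t},{p,s,u},{q,s,t}}
  W134: {{p,s,u}} {{q,s,t}}
  W234: {{q,s},{q,s,t}} {{s,u},{p,s,u}}
  W1234: {{p,s,u}} {{q,s,t}}
C dims 4,10,7,2; δ0: rk 3, SNF 1^3; δ1: rk 5, SNF 1^5; δ2: rk 2, SNF 1^2
Ȟ^0: (4−3)−0=1 ⇒ Z
Ȟ^1: (10−5)−3=2 ⇒ Z^2
Ȟ^2: (7−2)−5=0 ⇒ 0

Ȟ^0(U;F) ≅ Z, Ȟ^1(U;F) ≅ Z^2 and Ȟ^2(U;F) ≅ 0


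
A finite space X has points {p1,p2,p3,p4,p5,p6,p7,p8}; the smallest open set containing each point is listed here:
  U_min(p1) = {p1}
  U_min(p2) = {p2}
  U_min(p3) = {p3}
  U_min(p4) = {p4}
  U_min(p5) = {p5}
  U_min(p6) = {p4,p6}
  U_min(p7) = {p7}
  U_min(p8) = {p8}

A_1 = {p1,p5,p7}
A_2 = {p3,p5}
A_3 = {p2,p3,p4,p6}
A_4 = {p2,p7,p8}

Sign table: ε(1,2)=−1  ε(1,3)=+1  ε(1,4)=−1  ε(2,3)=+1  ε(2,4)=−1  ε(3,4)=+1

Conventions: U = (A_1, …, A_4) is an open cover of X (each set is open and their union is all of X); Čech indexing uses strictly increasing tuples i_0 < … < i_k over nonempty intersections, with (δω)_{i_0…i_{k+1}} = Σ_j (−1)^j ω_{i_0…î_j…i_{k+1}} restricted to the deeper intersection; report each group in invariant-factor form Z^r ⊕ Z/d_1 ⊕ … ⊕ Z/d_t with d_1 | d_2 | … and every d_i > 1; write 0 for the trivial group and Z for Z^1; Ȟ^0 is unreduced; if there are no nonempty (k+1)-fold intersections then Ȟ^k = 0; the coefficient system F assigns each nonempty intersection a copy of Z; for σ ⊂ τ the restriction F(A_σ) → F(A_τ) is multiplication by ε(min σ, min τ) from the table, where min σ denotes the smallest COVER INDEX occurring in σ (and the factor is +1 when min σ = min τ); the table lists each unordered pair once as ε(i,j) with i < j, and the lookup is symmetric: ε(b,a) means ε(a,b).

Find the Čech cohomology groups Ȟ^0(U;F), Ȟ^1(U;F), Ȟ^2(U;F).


Ȟ^0 ≅ Z,  Ȟ^1 ≅ Z,  Ȟ^2 ≅ 0

nerve simplices:
  A12={p5} A14={p7} A23={p3} A34={p2}
C dims 4,4; δ0: rk 3, SNF 1^3
degree 0: 4−3−0 = 1 → Ȟ^0 ≅ Z
degree 1: 4−0−3 = 1 → Ȟ^1 ≅ Z
degree 2: 0−0−0 = 0 → Ȟ^2 ≅ 0


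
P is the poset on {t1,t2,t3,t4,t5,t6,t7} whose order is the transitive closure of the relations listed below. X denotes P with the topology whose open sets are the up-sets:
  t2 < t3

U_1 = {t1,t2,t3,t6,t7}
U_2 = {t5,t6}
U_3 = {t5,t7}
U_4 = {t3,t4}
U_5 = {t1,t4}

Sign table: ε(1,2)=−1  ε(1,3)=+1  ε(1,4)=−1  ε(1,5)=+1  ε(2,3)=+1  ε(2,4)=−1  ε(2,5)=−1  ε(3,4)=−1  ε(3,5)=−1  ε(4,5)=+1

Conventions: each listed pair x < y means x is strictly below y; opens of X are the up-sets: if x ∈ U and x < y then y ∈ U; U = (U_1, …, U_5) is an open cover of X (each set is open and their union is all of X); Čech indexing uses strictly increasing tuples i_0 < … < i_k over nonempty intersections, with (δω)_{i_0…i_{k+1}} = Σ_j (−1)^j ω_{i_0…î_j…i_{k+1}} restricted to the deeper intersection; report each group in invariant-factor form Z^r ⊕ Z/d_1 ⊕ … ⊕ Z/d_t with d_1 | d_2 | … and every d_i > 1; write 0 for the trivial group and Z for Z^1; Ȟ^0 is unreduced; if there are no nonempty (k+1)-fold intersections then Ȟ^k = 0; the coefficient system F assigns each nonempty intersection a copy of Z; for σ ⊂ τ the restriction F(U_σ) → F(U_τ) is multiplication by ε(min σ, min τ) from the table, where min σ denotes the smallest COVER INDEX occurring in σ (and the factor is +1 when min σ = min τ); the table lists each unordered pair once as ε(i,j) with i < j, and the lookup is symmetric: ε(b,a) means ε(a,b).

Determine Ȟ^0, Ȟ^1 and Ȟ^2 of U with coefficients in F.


intersection data:
  U12={t6} U13={t7} U14={t3} U15={t1} U23={t5} U45={t4}
C dims 5,6; δ0: rk 5, SNF 1^4·2
Ȟ^0 = (5 − 5) − 0 = 0, so Ȟ^0 ≅ 0
Ȟ^1 = (6 − 0) − 5 = 1 plus torsion [2], so Ȟ^1 ≅ Z ⊕ Z/2
Ȟ^2 = (0 − 0) − 0 = 0, so Ȟ^2 ≅ 0

Ȟ^0 = 0,  Ȟ^1 = Z ⊕ Z/2,  Ȟ^2 = 0


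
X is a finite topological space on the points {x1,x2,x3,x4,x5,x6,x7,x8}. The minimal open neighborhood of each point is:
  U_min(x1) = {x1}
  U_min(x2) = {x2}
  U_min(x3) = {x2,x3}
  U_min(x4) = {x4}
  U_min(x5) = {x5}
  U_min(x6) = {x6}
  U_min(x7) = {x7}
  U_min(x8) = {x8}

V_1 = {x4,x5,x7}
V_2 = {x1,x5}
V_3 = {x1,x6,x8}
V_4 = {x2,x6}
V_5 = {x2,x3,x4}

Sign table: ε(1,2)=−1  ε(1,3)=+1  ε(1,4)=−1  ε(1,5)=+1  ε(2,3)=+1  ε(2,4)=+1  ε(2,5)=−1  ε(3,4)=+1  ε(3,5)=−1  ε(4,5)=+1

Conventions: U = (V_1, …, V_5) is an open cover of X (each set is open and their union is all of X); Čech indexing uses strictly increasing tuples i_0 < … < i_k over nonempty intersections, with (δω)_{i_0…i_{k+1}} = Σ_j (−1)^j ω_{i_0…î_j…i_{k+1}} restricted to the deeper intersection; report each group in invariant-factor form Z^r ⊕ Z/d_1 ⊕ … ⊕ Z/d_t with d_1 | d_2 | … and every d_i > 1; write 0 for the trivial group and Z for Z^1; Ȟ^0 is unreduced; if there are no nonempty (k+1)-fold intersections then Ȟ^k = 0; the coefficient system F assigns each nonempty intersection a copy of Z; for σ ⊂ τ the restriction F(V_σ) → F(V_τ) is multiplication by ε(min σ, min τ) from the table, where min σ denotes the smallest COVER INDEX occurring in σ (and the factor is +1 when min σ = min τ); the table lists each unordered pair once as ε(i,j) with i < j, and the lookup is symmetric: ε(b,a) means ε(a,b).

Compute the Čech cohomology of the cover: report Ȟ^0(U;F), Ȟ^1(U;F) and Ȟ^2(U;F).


nonempty intersections:
  V12={x5} V15={x4} V23={x1} V34={x6} V45={x2}
C dims 5,5; δ0: rk 5, SNF 1^4·2
Ȟ^0: (5−5)−0=0 ⇒ 0
Ȟ^1: (5−0)−5=0 plus torsion [2] ⇒ Z/2
Ȟ^2: (0−0)−0=0 ⇒ 0

Ȟ^0(U;F) ≅ 0; Ȟ^1(U;F) ≅ Z/2; Ȟ^2(U;F) ≅ 0


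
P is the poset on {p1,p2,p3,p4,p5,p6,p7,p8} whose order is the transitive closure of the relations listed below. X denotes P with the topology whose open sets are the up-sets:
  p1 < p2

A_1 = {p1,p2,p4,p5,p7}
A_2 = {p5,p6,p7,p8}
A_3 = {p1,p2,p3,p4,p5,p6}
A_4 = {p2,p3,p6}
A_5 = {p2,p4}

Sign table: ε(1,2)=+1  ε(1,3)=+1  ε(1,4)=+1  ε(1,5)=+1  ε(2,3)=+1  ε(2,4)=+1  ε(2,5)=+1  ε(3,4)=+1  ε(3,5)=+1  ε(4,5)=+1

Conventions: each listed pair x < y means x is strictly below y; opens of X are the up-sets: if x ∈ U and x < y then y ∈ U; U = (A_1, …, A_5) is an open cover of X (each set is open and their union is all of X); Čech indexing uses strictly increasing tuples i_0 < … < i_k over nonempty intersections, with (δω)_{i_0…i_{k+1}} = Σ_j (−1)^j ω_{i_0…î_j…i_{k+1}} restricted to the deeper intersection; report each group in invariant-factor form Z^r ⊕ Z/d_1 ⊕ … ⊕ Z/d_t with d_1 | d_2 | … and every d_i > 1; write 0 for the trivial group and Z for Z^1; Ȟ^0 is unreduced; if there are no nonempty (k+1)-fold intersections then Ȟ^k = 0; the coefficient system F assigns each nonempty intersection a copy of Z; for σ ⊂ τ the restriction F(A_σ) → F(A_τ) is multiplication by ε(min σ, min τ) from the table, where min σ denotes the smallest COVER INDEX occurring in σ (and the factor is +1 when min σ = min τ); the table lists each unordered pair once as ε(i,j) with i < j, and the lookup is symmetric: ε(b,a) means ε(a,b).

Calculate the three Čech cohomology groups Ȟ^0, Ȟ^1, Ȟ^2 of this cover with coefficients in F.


nonempty intersections:
  A12={p5,p7} A13={p1,p2,p4,p5} A14={p2} A15={p2,p4} A23={p5,p6} A24={p6} A34={p2,p3,p6} A35={p2,p4} A45={p2}
  A123={p5} A134={p2} A135={p2,p4} A145={p2} A234={p6} A345={p2}
  A1345={p2}
C dims 5,9,6,1; δ0: rk 4, SNF 1^4; δ1: rk 5, SNF 1^5; δ2: rk 1, SNF 1^1
Ȟ^0: (5−4)−0=1 ⇒ Z
Ȟ^1: (9−5)−4=0 ⇒ 0
Ȟ^2: (6−1)−5=0 ⇒ 0

Ȟ^0 = Z,  Ȟ^1 = 0,  Ȟ^2 = 0


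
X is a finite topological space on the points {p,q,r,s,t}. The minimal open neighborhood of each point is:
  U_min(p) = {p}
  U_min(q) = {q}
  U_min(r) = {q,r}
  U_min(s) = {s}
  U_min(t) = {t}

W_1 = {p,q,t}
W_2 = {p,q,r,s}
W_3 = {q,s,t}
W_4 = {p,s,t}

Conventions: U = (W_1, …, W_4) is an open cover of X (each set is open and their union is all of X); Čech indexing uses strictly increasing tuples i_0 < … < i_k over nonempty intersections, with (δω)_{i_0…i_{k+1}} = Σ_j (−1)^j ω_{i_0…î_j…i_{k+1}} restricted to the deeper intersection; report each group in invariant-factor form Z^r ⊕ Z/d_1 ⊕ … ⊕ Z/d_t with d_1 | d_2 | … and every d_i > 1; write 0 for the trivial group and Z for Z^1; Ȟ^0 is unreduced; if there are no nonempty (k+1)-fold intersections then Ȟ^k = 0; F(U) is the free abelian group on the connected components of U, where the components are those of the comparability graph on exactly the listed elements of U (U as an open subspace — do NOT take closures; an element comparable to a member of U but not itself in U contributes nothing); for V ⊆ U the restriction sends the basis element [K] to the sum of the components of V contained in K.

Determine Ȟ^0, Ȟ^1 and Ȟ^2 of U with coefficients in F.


nerve simplices:
  W12={p,q} W13={q,t} W14={p,t} W23={q,s} W24={p,s} W34={s,t}
  W123={q} W124={p} W134={t} W234={s}
components per intersection:
  W1: {p} {q} {t}
  W2: {p} {q,r} {s}
  W3: {q} {s} {t}
  W4: {p} {s} {t}
  W12: {p} {q}
  W13: {q} {t}
  W14: {p} {t}
  W23: {q} {s}
  W24: {p} {s}
  W34: {s} {t}
  W123: {q}
  W124: {p}
  W134: {t}
  W234: {s}
C dims 12,12,4; δ0: rk 8, SNF 1^8; δ1: rk 4, SNF 1^4
degree 0: 12−8−0 = 4 → Ȟ^0 ≅ Z^4
degree 1: 12−4−8 = 0 → Ȟ^1 ≅ 0
degree 2: 4−0−4 = 0 → Ȟ^2 ≅ 0

Ȟ^0 = Z^4, Ȟ^1 = 0 and Ȟ^2 = 0


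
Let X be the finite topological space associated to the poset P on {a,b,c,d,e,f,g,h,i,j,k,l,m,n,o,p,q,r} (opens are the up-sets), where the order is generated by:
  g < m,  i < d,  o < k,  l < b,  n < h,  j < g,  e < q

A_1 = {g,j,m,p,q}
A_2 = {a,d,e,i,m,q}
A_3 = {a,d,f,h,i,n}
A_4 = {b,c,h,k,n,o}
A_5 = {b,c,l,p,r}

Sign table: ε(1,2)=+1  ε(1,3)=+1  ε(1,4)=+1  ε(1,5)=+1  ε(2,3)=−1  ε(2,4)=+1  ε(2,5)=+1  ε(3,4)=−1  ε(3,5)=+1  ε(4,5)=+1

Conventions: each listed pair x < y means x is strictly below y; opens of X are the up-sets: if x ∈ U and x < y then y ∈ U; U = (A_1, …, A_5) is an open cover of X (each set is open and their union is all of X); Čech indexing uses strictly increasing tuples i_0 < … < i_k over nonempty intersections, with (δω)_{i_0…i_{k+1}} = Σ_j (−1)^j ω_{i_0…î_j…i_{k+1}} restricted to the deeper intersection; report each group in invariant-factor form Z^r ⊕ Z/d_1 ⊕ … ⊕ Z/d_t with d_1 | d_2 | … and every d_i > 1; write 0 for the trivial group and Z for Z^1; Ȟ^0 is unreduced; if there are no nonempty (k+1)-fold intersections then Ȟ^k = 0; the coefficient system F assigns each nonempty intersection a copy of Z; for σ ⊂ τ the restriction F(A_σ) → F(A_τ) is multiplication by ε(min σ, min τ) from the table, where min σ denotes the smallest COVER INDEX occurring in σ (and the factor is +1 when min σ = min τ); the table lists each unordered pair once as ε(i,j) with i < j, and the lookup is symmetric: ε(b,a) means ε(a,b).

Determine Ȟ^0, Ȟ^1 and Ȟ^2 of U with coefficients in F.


nonempty intersections:
  A12={m,q} A15={p} A23={a,d,i} A34={h,n} A45={b,c}
C dims 5,5; δ0: rk 4, SNF 1^4
Ȟ^0: (5−4)−0=1 ⇒ Z
Ȟ^1: (5−0)−4=1 ⇒ Z
Ȟ^2: (0−0)−0=0 ⇒ 0

Ȟ^0(U;F) ≅ Z, Ȟ^1(U;F) ≅ Z and Ȟ^2(U;F) ≅ 0


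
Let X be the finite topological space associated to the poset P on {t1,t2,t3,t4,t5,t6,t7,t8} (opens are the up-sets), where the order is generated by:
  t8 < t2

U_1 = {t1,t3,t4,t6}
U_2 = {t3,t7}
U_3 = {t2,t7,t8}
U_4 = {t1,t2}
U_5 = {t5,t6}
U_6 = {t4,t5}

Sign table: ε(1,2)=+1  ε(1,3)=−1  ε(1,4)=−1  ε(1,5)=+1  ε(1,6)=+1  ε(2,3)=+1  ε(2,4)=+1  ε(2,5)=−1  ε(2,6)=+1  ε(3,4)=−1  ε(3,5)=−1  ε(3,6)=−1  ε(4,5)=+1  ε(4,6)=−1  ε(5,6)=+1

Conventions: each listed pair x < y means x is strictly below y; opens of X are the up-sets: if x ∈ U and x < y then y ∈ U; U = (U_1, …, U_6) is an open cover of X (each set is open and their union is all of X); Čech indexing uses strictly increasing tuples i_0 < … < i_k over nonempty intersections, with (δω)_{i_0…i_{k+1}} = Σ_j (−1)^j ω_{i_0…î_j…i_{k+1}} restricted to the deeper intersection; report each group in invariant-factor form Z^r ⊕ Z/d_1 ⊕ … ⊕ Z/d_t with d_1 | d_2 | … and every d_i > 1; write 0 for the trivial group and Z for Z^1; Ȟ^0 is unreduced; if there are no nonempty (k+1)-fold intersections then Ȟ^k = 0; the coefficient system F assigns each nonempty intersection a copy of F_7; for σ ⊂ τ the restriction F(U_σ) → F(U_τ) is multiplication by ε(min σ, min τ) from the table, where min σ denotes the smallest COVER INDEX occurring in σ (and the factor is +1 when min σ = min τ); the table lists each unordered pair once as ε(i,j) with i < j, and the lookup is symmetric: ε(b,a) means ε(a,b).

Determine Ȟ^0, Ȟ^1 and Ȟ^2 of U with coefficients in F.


Ȟ^0 ≅ Z/7; Ȟ^1 ≅ Z/7 ⊕ Z/7; Ȟ^2 ≅ 0

nonempty intersections:
  U12={t3} U14={t1} U15={t6} U16={t4} U23={t7} U34={t2} U56={t5}
C dims 6,7; δ0: rk_F7 5
Ȟ^0: (6−5)−0=1 ⇒ Z/7
Ȟ^1: (7−0)−5=2 ⇒ Z/7 ⊕ Z/7
Ȟ^2: (0−0)−0=0 ⇒ 0


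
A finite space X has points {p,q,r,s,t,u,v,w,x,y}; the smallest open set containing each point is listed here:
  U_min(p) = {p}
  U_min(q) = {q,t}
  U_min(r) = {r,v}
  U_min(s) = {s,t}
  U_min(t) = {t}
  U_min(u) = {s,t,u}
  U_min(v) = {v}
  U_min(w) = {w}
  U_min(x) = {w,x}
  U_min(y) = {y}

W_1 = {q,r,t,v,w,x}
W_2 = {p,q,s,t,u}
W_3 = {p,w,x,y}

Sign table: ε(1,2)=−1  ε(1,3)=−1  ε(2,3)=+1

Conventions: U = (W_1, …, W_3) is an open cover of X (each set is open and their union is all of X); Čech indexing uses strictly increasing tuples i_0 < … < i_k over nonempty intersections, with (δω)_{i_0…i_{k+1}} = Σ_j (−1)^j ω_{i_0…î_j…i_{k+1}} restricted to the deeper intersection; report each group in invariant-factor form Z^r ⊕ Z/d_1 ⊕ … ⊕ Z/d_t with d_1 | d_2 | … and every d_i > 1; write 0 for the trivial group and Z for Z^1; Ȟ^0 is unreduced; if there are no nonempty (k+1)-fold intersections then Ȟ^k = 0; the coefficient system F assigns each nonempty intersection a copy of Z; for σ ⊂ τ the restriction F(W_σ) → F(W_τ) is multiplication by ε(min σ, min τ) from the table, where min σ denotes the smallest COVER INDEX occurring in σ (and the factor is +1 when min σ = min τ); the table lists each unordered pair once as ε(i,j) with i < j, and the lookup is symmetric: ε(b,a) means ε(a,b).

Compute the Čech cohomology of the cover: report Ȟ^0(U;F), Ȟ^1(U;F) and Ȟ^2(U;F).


Ȟ^0 = Z; Ȟ^1 = Z; Ȟ^2 = 0

nerve simplices:
  W12={q,t} W13={w,x} W23={p}
C dims 3,3; δ0: rk 2, SNF 1^2
degree 0: 3−2−0 = 1 → Ȟ^0 ≅ Z
degree 1: 3−0−2 = 1 → Ȟ^1 ≅ Z
degree 2: 0−0−0 = 0 → Ȟ^2 ≅ 0


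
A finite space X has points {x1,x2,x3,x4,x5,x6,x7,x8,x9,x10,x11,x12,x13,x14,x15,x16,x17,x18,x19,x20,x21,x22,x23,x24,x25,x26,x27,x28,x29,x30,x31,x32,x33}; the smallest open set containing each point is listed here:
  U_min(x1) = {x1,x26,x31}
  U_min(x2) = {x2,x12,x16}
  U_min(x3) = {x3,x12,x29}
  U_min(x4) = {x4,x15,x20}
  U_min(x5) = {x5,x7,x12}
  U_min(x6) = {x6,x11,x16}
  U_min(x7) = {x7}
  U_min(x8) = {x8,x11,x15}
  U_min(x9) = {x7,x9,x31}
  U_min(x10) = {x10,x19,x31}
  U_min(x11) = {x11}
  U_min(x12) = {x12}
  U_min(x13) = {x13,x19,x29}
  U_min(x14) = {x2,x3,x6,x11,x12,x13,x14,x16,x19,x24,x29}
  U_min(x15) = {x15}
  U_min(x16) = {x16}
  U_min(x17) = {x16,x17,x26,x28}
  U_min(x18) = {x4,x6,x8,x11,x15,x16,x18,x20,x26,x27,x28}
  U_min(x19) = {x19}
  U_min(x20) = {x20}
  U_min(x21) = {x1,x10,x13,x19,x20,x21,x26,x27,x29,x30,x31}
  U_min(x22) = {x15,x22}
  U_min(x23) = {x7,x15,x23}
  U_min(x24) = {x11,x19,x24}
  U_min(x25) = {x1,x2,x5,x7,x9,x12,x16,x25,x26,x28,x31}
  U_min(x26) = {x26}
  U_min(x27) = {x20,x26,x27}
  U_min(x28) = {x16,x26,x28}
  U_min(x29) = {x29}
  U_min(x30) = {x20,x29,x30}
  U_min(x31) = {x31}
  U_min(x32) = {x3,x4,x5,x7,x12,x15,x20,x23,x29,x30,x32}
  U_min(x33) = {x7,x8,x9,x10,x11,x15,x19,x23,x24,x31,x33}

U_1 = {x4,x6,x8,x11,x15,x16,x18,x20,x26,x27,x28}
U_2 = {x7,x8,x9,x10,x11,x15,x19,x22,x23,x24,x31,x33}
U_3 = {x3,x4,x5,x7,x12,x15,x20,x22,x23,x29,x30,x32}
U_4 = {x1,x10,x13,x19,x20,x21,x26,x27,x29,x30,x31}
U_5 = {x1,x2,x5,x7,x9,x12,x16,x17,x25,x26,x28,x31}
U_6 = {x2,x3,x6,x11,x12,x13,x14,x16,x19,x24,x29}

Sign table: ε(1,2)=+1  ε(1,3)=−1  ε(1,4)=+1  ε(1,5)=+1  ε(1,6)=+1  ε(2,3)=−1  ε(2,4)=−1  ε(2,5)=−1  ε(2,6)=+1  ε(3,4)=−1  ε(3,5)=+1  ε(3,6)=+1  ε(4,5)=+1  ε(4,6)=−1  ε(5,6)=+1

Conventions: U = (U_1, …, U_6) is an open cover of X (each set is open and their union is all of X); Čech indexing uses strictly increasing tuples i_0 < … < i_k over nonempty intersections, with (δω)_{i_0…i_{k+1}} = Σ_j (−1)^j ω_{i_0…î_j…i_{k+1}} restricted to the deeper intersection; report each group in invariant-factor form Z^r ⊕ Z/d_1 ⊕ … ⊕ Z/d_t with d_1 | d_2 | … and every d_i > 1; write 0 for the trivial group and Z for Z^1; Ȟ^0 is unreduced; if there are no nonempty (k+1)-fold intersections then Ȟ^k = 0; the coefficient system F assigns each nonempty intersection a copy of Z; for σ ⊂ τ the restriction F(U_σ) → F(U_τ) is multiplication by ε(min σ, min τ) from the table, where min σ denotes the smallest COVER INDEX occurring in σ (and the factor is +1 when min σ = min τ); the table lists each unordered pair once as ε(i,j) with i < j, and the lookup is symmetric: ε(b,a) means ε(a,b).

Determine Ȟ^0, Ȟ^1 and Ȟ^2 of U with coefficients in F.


nonempty intersections:
  U12={x8,x11,x15} U13={x4,x15,x20} U14={x20,x26,x27} U15={x16,x26,x28} U16={x6,x11,x16} U23={x7,x15,x22,x23} U24={x10,x19,x31} U25={x7,x9,x31} U26={x11,x19,x24} U34={x20,x29,x30} U35={x5,x7,x12} U36={x3,x12,x29} U45={x1,x26,x31} U46={x13,x19,x29} U56={x2,x12,x16}
  U123={x15} U126={x11} U134={x20} U145={x26} U156={x16} U235={x7} U245={x31} U246={x19} U346={x29} U356={x12}
C dims 6,15,10; δ0: rk 6, SNF 1^5·2; δ1: rk 9, SNF 1^9
Ȟ^0: (6−6)−0=0 ⇒ 0
Ȟ^1: (15−9)−6=0 plus torsion [2] ⇒ Z/2
Ȟ^2: (10−0)−9=1 ⇒ Z

Ȟ^0 ≅ 0,  Ȟ^1 ≅ Z/2,  Ȟ^2 ≅ Z


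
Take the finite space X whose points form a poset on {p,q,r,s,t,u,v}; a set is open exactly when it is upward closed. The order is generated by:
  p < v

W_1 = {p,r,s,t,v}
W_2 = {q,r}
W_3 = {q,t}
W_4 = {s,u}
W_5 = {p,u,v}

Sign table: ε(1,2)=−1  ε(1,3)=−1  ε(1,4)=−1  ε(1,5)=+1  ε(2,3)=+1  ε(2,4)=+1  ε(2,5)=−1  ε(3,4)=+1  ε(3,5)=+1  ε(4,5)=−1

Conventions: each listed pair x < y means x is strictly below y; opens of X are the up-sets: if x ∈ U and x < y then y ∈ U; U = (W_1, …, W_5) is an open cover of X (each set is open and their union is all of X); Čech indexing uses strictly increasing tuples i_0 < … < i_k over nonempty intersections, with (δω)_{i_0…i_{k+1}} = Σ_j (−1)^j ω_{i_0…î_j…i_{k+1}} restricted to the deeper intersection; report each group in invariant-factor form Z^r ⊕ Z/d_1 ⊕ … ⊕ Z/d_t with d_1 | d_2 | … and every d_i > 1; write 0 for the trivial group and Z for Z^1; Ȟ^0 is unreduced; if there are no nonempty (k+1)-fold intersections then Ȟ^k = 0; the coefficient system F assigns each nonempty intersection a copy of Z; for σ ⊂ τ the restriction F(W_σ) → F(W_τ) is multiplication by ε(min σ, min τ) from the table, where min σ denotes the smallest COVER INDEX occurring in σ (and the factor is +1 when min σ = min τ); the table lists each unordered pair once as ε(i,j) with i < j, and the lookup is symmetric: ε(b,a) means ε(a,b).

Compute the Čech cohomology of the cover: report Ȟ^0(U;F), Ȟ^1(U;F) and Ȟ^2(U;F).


Ȟ^0 = Z,  Ȟ^1 = Z^2,  Ȟ^2 = 0

nerve simplices:
  W12={r} W13={t} W14={s} W15={p,v} W23={q} W45={u}
C dims 5,6; δ0: rk 4, SNF 1^4
degree 0: 5−4−0 = 1 → Ȟ^0 ≅ Z
degree 1: 6−0−4 = 2 → Ȟ^1 ≅ Z^2
degree 2: 0−0−0 = 0 → Ȟ^2 ≅ 0


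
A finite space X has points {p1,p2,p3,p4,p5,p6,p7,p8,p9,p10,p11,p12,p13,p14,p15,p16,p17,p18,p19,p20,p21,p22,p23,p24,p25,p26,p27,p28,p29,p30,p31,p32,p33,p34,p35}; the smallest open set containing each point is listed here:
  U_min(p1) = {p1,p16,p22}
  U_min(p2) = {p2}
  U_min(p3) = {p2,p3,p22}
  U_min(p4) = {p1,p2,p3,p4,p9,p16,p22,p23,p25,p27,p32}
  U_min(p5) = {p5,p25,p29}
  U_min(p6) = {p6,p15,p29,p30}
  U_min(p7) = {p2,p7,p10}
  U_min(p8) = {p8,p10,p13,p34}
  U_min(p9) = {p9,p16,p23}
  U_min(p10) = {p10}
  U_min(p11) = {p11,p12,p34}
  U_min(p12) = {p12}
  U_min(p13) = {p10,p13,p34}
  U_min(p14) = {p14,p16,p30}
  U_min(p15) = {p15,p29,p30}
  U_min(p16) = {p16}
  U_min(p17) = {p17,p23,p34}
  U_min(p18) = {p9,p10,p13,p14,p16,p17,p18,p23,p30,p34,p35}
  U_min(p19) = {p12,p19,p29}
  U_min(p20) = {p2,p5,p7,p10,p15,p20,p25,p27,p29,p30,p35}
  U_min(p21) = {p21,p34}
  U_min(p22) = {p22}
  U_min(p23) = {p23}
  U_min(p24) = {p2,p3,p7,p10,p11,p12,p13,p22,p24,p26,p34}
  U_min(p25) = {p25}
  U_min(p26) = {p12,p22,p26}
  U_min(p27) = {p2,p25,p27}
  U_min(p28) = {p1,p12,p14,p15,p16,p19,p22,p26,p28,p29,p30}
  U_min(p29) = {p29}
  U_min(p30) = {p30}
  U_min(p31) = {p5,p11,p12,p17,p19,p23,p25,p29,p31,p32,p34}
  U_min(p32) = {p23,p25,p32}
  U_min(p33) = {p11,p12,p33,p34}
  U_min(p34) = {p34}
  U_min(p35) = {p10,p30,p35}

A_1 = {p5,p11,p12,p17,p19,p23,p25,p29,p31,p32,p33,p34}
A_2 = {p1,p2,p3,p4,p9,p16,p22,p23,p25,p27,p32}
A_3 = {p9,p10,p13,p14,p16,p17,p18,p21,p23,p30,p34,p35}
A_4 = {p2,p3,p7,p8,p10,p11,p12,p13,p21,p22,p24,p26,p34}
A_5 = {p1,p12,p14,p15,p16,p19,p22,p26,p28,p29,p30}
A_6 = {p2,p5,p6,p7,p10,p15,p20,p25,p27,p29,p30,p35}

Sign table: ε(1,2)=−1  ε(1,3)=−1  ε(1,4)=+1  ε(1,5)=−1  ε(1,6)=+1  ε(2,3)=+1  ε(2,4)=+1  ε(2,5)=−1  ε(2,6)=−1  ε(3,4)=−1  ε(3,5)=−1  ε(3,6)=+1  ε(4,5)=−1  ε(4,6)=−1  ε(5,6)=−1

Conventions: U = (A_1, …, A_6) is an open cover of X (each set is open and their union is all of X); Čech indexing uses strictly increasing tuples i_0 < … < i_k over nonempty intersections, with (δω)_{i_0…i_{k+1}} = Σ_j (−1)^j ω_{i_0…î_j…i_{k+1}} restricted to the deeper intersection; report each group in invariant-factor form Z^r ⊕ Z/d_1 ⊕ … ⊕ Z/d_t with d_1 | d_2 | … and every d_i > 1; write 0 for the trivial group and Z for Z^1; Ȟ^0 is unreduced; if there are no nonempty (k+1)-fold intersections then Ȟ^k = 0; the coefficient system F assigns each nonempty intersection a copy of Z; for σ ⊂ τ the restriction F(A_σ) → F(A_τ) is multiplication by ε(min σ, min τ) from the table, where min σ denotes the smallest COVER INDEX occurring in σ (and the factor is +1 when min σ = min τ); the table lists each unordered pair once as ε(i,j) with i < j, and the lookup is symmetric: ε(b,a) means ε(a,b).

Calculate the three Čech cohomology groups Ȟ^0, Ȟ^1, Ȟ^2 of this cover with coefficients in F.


Ȟ^0(U;F) ≅ 0, Ȟ^1(U;F) ≅ Z/2 and Ȟ^2(U;F) ≅ Z

intersection data:
  A12={p23,p25,p32} A13={p17,p23,p34} A14={p11,p12,p34} A15={p12,p19,p29} A16={p5,p25,p29} A23={p9,p16,p23} A24={p2,p3,p22} A25={p1,p16,p22} A26={p2,p25,p27} A34={p10,p13,p21,p34} A35={p14,p16,p30} A36={p10,p30,p35} A45={p12,p22,p26} A46={p2,p7,p10} A56={p15,p29,p30}
  A123={p23} A126={p25} A134={p34} A145={p12} A156={p29} A235={p16} A245={p22} A246={p2} A346={p10} A356={p30}
C dims 6,15,10; δ0: rk 6, SNF 1^5·2; δ1: rk 9, SNF 1^9
Ȟ^0 = (6 − 6) − 0 = 0, so Ȟ^0 ≅ 0
Ȟ^1 = (15 − 9) − 6 = 0 plus torsion [2], so Ȟ^1 ≅ Z/2
Ȟ^2 = (10 − 0) − 9 = 1, so Ȟ^2 ≅ Z


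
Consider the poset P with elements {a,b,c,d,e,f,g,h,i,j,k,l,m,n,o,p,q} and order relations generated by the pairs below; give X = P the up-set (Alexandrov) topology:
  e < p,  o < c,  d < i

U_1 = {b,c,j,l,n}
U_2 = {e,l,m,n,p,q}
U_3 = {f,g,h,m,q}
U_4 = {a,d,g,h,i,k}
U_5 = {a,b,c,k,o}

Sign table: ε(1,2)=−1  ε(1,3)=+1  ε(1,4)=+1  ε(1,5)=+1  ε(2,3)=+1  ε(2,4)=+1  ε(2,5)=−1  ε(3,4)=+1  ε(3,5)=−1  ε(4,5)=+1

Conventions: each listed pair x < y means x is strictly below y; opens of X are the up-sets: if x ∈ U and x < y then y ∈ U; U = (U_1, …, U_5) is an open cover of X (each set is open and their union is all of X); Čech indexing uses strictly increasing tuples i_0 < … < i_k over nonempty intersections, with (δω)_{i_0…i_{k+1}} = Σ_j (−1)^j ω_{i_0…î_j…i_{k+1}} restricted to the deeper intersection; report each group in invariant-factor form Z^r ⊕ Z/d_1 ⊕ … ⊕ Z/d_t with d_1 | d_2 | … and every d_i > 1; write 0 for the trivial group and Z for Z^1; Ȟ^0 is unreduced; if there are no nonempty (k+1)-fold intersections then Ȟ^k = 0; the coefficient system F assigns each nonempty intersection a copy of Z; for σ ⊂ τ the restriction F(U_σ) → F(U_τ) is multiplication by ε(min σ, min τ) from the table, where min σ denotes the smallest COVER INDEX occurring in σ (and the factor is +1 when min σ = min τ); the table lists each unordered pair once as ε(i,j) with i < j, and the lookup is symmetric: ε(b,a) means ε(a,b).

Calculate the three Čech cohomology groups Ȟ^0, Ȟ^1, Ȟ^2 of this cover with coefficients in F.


cover nerve:
  U12={l,n} U15={b,c} U23={m,q} U34={g,h} U45={a,k}
C dims 5,5; δ0: rk 5, SNF 1^4·2
Ȟ^0: (5−5)−0=0 ⇒ 0
Ȟ^1: (5−0)−5=0 plus torsion [2] ⇒ Z/2
Ȟ^2: (0−0)−0=0 ⇒ 0

Ȟ^0(U;F) ≅ 0; Ȟ^1(U;F) ≅ Z/2; Ȟ^2(U;F) ≅ 0


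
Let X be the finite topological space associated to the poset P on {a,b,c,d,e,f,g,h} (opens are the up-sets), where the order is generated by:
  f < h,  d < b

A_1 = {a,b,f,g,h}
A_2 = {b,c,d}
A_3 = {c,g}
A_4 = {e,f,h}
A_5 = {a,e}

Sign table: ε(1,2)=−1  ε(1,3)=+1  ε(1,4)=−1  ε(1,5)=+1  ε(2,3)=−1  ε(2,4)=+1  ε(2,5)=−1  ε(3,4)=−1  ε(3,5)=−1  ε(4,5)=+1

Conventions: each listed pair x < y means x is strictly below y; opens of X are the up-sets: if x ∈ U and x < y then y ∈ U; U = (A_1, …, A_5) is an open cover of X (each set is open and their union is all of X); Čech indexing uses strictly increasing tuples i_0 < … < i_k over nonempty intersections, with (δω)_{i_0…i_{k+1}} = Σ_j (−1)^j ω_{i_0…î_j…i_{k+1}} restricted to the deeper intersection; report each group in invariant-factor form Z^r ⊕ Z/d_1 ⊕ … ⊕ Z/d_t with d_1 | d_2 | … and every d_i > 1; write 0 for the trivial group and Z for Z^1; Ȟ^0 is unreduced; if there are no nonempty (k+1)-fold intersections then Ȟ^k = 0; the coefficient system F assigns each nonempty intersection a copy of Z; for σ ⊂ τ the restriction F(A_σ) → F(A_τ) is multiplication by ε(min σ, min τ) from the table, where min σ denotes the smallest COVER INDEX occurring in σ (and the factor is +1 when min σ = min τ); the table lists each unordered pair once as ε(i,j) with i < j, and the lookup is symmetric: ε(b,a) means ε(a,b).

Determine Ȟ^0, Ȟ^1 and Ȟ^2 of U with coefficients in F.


nonempty intersections:
  A12={b} A13={g} A14={f,h} A15={a} A23={c} A45={e}
C dims 5,6; δ0: rk 5, SNF 1^4·2
Ȟ^0: (5−5)−0=0 ⇒ 0
Ȟ^1: (6−0)−5=1 plus torsion [2] ⇒ Z ⊕ Z/2
Ȟ^2: (0−0)−0=0 ⇒ 0

Ȟ^0 ≅ 0; Ȟ^1 ≅ Z ⊕ Z/2; Ȟ^2 ≅ 0


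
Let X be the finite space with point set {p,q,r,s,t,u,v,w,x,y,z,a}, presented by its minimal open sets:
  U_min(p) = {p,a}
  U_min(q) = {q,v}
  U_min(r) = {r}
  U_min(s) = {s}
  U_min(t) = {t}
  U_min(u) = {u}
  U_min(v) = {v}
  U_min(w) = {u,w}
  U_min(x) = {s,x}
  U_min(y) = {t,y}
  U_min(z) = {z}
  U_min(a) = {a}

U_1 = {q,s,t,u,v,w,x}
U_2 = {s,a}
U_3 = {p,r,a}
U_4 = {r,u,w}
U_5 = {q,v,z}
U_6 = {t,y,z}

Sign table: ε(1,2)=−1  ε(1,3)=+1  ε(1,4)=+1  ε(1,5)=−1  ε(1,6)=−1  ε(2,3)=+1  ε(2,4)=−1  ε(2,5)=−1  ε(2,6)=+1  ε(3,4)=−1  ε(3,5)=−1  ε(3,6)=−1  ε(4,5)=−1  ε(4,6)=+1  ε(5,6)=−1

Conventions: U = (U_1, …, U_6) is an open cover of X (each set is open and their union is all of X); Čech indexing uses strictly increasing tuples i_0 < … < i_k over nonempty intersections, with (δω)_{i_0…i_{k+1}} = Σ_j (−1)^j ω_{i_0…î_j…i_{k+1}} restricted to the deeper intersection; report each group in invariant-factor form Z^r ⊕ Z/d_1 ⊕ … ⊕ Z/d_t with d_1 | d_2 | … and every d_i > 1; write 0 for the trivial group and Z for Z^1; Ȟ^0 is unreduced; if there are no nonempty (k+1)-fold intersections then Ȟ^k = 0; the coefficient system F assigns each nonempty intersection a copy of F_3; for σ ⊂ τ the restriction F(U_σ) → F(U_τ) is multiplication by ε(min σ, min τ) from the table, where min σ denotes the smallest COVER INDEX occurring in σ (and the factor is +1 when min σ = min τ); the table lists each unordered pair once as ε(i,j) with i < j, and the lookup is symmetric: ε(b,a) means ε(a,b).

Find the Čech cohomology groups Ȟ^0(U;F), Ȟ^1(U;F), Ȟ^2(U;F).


nonempty intersections:
  U12={s} U14={u,w} U15={q,v} U16={t} U23={a} U34={r} U56={z}
C dims 6,7; δ0: rk_F3 6
Ȟ^0: (6−6)−0=0 ⇒ 0
Ȟ^1: (7−0)−6=1 ⇒ Z/3
Ȟ^2: (0−0)−0=0 ⇒ 0

Ȟ^0 = 0; Ȟ^1 = Z/3; Ȟ^2 = 0
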